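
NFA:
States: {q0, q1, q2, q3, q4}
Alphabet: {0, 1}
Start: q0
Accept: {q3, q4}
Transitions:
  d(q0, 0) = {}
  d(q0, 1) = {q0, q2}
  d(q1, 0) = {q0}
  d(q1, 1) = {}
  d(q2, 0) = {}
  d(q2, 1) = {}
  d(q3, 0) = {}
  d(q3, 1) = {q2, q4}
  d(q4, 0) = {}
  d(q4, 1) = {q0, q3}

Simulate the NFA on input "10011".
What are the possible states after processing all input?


Start: {q0}
  --1--> {q0, q2}
  --0--> {}
  --0--> {}
  --1--> {}
  --1--> {}

{} (empty set, no valid transitions)


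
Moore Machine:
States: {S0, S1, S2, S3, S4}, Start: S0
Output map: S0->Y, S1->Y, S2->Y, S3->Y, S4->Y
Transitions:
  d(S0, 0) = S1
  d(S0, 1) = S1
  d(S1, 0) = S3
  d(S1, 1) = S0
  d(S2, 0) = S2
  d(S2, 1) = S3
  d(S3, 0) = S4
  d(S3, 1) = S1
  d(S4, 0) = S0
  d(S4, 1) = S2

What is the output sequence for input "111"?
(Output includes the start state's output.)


Start: S0 (output Y)
  --1--> S1 (output Y)
  --1--> S0 (output Y)
  --1--> S1 (output Y)

"YYYY"


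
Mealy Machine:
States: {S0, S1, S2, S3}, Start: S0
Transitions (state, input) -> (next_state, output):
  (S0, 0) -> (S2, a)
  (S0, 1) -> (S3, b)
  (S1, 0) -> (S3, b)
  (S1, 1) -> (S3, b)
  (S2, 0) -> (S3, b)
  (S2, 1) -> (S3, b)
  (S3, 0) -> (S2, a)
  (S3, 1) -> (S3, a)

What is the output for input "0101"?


Step-by-step:
  (S0, 0) -> (S2, a)
  (S2, 1) -> (S3, b)
  (S3, 0) -> (S2, a)
  (S2, 1) -> (S3, b)

"abab"


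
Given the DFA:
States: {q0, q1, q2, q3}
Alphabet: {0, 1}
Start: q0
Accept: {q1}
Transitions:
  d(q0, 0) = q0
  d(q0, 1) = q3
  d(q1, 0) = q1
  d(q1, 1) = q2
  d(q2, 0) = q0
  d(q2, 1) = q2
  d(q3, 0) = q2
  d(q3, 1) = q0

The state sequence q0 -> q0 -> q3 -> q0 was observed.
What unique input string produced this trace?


Trace back each transition to find the symbol:
  q0 --[0]--> q0
  q0 --[1]--> q3
  q3 --[1]--> q0

"011"


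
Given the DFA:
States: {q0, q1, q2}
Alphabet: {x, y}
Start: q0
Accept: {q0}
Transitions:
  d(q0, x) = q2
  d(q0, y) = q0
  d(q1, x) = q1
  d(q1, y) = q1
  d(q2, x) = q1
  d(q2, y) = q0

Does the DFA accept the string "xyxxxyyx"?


Trace: q0 -> q2 -> q0 -> q2 -> q1 -> q1 -> q1 -> q1 -> q1
Final state: q1
Accept states: {q0}

No, rejected (final state q1 is not an accept state)


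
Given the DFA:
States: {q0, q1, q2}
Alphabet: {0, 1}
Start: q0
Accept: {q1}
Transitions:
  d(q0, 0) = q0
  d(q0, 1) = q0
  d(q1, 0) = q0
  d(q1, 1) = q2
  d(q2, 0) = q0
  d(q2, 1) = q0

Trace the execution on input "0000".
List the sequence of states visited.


Input: 0000
d(q0, 0) = q0
d(q0, 0) = q0
d(q0, 0) = q0
d(q0, 0) = q0


q0 -> q0 -> q0 -> q0 -> q0


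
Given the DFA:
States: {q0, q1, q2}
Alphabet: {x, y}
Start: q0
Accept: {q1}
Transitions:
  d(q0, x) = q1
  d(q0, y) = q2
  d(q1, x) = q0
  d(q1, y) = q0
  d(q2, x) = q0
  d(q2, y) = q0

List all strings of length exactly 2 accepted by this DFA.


All strings of length 2: 4 total
Accepted: 0

None


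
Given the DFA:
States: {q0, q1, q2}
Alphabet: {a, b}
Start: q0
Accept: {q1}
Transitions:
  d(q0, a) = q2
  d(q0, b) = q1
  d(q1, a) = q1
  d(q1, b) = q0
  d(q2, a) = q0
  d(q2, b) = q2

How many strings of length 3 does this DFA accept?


Enumerating all length-3 strings:
  "aaa" -> q2 [reject]
  "aab" -> q1 [accept]
  "aba" -> q0 [reject]
  "abb" -> q2 [reject]
  "baa" -> q1 [accept]
  "bab" -> q0 [reject]
  "bba" -> q2 [reject]
  "bbb" -> q1 [accept]

3 out of 8


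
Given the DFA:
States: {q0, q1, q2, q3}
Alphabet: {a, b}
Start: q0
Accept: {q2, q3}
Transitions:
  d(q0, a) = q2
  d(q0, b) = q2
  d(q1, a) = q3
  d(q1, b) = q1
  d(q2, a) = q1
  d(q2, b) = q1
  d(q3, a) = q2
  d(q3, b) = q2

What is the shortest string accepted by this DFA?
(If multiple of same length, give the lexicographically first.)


BFS by string length (lex-first path to each state shown):
  len 0: q0<-""
  len 1: q2<-"a"
Found accept state at length 1.

"a"


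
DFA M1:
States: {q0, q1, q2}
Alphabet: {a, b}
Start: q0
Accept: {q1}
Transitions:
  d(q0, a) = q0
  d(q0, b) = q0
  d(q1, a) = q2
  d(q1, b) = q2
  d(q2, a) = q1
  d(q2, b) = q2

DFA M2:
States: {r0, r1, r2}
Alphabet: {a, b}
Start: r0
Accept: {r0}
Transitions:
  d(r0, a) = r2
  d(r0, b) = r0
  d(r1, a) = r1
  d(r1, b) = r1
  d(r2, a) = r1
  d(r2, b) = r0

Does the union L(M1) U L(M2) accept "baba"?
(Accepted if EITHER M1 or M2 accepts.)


M1: final=q0 accepted=False
M2: final=r2 accepted=False

No, union rejects (neither accepts)


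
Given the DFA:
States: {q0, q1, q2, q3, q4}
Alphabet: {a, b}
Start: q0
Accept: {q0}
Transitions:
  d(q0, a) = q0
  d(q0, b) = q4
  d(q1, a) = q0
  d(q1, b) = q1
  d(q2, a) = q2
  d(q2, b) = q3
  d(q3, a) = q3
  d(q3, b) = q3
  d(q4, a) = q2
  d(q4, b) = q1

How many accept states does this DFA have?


Accept states listed: {q0}
Counting: q0(1)

1


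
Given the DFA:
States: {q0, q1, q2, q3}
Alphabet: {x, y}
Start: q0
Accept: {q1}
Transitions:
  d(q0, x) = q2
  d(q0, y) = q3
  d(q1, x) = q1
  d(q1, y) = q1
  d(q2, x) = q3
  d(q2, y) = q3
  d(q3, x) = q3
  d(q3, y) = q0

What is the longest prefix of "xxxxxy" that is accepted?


Run the DFA, marking each prefix where the state is accepting:
  "" -> q0 [reject]
  "x" -> q2 [reject]
  "xx" -> q3 [reject]
  "xxx" -> q3 [reject]
  "xxxx" -> q3 [reject]
  "xxxxx" -> q3 [reject]
  "xxxxxy" -> q0 [reject]

No prefix is accepted


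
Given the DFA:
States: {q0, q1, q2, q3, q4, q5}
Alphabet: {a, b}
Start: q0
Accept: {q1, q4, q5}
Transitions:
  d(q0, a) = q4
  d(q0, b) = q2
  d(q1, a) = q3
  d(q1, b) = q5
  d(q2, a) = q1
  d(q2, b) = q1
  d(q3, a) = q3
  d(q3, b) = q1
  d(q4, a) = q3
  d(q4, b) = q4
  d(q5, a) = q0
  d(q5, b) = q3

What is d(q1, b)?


Looking up transition d(q1, b)

q5


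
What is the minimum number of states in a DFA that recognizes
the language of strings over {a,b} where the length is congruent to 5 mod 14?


States track (length) mod 14.
Need 14 states: one per remainder 0..13; accept = remainder 5.

14


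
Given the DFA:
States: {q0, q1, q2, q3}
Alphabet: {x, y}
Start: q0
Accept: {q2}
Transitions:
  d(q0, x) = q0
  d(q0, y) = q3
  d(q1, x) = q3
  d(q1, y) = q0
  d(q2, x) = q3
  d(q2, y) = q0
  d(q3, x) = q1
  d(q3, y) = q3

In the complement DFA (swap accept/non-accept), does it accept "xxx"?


Trace: q0 -> q0 -> q0 -> q0
Final: q0
Original accept: {q2}
Complement: q0 is not in original accept

Yes, complement accepts (original rejects)


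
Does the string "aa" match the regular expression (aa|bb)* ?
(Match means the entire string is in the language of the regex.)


|string| = 2; first = 'a'; last = 'a'

Yes, "aa" matches (aa|bb)*


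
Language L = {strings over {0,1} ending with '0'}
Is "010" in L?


last symbol = '0'

Yes, "010" is in L


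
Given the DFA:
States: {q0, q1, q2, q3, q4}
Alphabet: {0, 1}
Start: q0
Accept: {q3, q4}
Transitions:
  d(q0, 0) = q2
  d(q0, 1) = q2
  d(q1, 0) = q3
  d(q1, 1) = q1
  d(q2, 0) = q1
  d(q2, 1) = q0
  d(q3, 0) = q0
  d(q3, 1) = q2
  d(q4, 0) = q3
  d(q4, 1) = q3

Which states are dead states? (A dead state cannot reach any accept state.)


Forward reachability from each state:
  q0 -> reaches accept state q3 (live)
  q1 -> reaches accept state q3 (live)
  q2 -> reaches accept state q3 (live)
  q3 -> reaches accept state q3 (live)
  q4 -> reaches accept state q3 (live)

None (all states can reach an accept state)


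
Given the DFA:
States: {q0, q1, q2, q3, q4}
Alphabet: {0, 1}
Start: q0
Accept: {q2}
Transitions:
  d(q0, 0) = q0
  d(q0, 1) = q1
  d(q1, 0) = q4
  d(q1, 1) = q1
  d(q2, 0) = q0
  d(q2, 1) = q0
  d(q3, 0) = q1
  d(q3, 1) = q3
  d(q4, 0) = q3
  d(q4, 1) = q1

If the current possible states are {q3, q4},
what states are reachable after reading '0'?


Apply transition on '0' from each current state:
  d(q3, 0) = q1
  d(q4, 0) = q3

{q1, q3}


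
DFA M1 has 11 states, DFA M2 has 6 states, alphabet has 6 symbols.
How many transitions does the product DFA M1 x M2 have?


Product DFA has 11 * 6 = 66 states.
Each has 6 transitions: 66 * 6 = 396

396


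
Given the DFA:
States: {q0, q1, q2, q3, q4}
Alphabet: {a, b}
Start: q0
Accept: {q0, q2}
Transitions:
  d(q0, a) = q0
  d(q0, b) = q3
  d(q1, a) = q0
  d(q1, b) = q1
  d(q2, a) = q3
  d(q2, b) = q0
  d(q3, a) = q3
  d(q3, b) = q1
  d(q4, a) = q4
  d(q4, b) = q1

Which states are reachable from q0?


BFS from q0:
  layer 0: {q0}
  layer 1: {q3}
  layer 2: {q1}

{q0, q1, q3}


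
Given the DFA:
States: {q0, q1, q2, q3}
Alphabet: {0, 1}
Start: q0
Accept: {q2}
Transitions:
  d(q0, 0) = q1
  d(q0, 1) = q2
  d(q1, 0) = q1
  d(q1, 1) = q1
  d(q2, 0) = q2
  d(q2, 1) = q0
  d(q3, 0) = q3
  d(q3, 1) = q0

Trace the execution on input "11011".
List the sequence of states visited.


Input: 11011
d(q0, 1) = q2
d(q2, 1) = q0
d(q0, 0) = q1
d(q1, 1) = q1
d(q1, 1) = q1


q0 -> q2 -> q0 -> q1 -> q1 -> q1


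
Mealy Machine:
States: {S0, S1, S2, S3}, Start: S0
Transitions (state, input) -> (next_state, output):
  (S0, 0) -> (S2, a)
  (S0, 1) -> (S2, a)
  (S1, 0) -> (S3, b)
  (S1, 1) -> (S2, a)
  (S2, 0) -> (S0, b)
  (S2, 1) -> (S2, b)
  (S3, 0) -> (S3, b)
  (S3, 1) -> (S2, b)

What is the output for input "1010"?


Step-by-step:
  (S0, 1) -> (S2, a)
  (S2, 0) -> (S0, b)
  (S0, 1) -> (S2, a)
  (S2, 0) -> (S0, b)

"abab"


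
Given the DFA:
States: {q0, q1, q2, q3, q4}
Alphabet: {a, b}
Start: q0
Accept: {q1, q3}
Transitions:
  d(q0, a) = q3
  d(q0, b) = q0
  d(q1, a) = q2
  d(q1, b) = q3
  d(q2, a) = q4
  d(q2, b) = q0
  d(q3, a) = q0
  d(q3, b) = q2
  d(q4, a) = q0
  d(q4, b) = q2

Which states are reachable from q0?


BFS from q0:
  layer 0: {q0}
  layer 1: {q3}
  layer 2: {q2}
  layer 3: {q4}

{q0, q2, q3, q4}


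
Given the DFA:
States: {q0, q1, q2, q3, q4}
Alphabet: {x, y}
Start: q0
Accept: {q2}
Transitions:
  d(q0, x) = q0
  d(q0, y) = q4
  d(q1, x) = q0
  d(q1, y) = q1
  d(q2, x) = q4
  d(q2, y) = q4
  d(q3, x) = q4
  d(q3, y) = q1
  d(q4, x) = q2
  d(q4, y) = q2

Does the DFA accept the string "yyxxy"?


Trace: q0 -> q4 -> q2 -> q4 -> q2 -> q4
Final state: q4
Accept states: {q2}

No, rejected (final state q4 is not an accept state)


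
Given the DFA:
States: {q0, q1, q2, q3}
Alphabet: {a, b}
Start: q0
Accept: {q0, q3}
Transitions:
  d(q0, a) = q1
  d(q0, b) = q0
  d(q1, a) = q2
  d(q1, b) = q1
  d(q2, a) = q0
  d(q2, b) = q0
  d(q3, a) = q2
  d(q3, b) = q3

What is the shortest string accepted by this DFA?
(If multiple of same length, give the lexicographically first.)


BFS by string length (lex-first path to each state shown):
  len 0: q0<-""
Found accept state at length 0.

"" (empty string)


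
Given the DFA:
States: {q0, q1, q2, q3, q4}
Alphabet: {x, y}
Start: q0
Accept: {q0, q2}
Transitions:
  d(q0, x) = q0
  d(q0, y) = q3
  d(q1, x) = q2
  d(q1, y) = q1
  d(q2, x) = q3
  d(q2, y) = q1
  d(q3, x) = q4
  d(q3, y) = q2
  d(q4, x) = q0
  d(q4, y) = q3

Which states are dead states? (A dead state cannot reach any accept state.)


Forward reachability from each state:
  q0 -> reaches accept state q0 (live)
  q1 -> reaches accept state q0 (live)
  q2 -> reaches accept state q0 (live)
  q3 -> reaches accept state q0 (live)
  q4 -> reaches accept state q0 (live)

None (all states can reach an accept state)


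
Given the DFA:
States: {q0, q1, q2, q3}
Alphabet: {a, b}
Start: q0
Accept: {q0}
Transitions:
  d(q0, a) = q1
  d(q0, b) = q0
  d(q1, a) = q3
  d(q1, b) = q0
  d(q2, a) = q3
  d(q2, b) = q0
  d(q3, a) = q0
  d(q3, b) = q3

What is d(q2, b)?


Looking up transition d(q2, b)

q0


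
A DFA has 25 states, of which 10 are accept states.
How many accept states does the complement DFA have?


Complement swaps accept and non-accept states.
25 - 10 = 15

15


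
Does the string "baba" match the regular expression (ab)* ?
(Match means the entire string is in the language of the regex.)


|string| = 4; first = 'b'; last = 'a'

No, "baba" does not match (ab)*


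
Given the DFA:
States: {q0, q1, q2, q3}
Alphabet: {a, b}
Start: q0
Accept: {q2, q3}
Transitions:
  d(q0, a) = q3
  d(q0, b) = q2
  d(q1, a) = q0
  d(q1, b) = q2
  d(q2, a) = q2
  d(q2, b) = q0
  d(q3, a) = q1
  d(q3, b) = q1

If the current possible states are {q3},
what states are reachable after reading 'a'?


Apply transition on 'a' from each current state:
  d(q3, a) = q1

{q1}


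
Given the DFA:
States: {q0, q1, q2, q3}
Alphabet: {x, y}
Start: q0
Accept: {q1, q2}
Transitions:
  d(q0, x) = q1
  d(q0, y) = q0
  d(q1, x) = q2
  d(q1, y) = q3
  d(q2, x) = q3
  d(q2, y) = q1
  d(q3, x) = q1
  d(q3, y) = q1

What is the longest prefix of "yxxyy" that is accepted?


Run the DFA, marking each prefix where the state is accepting:
  "" -> q0 [reject]
  "y" -> q0 [reject]
  "yx" -> q1 [accept]
  "yxx" -> q2 [accept]
  "yxxy" -> q1 [accept]
  "yxxyy" -> q3 [reject]

"yxxy"


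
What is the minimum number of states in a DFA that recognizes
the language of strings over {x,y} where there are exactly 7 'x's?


States: count = 0, 1, ..., 7 (that's 8 states), plus a dead state for count > 7.
Total: 8 + 1 = 9. Accept = count-7 state.

9


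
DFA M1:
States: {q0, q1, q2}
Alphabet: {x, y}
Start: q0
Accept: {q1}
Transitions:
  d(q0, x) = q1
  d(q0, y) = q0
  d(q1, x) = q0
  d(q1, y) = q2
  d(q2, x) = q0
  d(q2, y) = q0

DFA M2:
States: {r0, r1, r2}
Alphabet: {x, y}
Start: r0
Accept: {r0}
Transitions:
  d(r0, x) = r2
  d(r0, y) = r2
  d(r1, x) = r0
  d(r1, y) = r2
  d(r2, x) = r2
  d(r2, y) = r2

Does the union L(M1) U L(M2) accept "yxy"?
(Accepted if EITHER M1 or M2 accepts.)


M1: final=q2 accepted=False
M2: final=r2 accepted=False

No, union rejects (neither accepts)


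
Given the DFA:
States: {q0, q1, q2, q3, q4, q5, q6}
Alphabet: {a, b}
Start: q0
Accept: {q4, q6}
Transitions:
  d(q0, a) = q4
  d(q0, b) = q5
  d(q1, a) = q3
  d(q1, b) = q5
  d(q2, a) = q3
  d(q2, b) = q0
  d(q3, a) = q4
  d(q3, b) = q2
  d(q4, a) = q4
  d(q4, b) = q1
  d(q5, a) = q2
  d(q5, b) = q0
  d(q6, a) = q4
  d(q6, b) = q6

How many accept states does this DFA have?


Accept states listed: {q4, q6}
Counting: q4(1) q6(2)

2


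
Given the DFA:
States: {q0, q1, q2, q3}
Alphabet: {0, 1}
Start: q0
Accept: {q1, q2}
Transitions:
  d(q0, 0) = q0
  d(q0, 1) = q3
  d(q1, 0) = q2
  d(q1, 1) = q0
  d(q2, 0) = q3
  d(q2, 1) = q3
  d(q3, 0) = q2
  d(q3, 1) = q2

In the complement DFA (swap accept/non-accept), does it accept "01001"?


Trace: q0 -> q0 -> q3 -> q2 -> q3 -> q2
Final: q2
Original accept: {q1, q2}
Complement: q2 is in original accept

No, complement rejects (original accepts)


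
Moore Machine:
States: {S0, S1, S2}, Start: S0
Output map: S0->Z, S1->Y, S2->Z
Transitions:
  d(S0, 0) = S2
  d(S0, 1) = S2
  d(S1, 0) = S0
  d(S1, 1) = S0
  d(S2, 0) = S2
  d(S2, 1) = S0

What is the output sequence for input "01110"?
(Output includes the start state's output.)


Start: S0 (output Z)
  --0--> S2 (output Z)
  --1--> S0 (output Z)
  --1--> S2 (output Z)
  --1--> S0 (output Z)
  --0--> S2 (output Z)

"ZZZZZZ"


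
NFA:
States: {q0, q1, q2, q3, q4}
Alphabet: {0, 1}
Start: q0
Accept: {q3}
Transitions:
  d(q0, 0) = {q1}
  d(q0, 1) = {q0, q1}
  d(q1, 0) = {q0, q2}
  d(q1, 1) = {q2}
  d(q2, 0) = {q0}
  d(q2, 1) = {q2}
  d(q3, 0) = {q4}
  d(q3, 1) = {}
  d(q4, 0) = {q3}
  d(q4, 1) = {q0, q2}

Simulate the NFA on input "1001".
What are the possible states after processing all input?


Start: {q0}
  --1--> {q0, q1}
  --0--> {q0, q1, q2}
  --0--> {q0, q1, q2}
  --1--> {q0, q1, q2}

{q0, q1, q2}


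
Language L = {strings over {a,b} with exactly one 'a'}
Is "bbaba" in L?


count('a') = 2

No, "bbaba" is not in L


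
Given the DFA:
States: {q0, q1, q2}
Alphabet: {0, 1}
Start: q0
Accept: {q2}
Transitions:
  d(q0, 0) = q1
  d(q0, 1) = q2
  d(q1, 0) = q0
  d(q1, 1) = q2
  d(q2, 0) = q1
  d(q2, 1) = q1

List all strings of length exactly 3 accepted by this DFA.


All strings of length 3: 8 total
Accepted: 3

"001", "101", "111"


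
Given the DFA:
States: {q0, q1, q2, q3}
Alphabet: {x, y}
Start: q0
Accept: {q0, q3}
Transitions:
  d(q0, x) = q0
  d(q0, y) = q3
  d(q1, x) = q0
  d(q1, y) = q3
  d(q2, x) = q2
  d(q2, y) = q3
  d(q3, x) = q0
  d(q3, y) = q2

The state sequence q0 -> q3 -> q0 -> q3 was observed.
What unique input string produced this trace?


Trace back each transition to find the symbol:
  q0 --[y]--> q3
  q3 --[x]--> q0
  q0 --[y]--> q3

"yxy"


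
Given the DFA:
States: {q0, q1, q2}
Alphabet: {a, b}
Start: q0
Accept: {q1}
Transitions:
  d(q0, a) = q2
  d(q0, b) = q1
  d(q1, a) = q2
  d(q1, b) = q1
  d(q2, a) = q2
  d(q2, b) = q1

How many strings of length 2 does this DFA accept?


Enumerating all length-2 strings:
  "aa" -> q2 [reject]
  "ab" -> q1 [accept]
  "ba" -> q2 [reject]
  "bb" -> q1 [accept]

2 out of 4


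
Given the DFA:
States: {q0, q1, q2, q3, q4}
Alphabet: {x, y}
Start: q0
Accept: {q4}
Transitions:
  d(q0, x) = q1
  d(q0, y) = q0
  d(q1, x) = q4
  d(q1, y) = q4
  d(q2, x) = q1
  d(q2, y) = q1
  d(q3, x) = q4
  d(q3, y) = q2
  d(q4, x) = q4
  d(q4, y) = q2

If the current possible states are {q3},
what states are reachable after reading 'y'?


Apply transition on 'y' from each current state:
  d(q3, y) = q2

{q2}


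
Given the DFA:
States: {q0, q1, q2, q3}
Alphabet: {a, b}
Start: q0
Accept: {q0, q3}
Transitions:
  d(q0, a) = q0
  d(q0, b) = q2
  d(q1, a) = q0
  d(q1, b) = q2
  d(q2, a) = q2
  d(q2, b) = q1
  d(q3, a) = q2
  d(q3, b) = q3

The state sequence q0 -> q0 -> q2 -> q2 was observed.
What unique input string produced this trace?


Trace back each transition to find the symbol:
  q0 --[a]--> q0
  q0 --[b]--> q2
  q2 --[a]--> q2

"aba"


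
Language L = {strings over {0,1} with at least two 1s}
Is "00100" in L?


count('1') = 1

No, "00100" is not in L


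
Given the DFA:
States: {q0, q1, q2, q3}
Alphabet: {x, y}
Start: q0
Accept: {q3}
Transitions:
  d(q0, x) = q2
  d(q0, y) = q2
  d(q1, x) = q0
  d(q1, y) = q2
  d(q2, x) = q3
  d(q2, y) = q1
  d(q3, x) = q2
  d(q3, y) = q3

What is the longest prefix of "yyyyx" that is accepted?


Run the DFA, marking each prefix where the state is accepting:
  "" -> q0 [reject]
  "y" -> q2 [reject]
  "yy" -> q1 [reject]
  "yyy" -> q2 [reject]
  "yyyy" -> q1 [reject]
  "yyyyx" -> q0 [reject]

No prefix is accepted


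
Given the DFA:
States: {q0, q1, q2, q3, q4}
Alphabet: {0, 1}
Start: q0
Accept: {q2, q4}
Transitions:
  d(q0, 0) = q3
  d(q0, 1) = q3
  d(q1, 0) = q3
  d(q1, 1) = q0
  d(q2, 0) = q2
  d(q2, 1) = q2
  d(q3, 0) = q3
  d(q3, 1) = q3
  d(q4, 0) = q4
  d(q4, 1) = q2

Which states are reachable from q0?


BFS from q0:
  layer 0: {q0}
  layer 1: {q3}

{q0, q3}


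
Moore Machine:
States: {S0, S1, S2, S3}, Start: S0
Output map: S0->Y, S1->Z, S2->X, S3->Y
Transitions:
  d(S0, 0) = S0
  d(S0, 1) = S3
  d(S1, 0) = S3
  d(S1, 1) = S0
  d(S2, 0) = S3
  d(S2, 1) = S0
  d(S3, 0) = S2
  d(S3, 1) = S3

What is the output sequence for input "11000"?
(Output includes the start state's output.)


Start: S0 (output Y)
  --1--> S3 (output Y)
  --1--> S3 (output Y)
  --0--> S2 (output X)
  --0--> S3 (output Y)
  --0--> S2 (output X)

"YYYXYX"


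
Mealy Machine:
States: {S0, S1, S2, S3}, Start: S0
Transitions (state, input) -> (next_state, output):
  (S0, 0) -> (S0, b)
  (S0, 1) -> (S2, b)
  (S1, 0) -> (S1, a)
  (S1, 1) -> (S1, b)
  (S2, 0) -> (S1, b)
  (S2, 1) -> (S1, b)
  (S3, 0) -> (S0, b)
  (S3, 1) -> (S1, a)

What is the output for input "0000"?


Step-by-step:
  (S0, 0) -> (S0, b)
  (S0, 0) -> (S0, b)
  (S0, 0) -> (S0, b)
  (S0, 0) -> (S0, b)

"bbbb"


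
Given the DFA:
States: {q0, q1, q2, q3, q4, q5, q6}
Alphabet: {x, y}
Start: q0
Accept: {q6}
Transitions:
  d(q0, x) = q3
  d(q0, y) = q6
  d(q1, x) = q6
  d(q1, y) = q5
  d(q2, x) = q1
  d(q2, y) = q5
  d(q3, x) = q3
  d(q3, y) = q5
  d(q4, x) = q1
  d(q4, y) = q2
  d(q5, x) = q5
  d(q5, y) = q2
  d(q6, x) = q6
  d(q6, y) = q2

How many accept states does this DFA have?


Accept states listed: {q6}
Counting: q6(1)

1


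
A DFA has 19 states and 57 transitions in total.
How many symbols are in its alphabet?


Each state has exactly one transition per symbol.
|alphabet| = transitions / states = 57 / 19 = 3

3


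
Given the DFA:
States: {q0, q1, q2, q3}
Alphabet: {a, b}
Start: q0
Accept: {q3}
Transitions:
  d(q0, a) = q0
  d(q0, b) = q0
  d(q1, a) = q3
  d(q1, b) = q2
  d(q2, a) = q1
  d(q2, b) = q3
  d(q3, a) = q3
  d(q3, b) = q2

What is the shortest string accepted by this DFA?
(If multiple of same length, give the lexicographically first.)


BFS by string length (lex-first path to each state shown):
  len 0: q0<-""
  len 1: q0<-"a"
  len 2: q0<-"aa"
  len 3: q0<-"aaa"
  len 4: q0<-"aaaa"
  len 5: q0<-"aaaaa"
  len 6: q0<-"aaaaaa"
  len 7: q0<-"aaaaaaa"
  len 8: q0<-"aaaaaaaa"

No string accepted (empty language)


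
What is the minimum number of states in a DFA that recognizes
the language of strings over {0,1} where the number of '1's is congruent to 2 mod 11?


States track (count of '1') mod 11.
Need 11 states: one per remainder 0..10; accept = remainder 2.

11


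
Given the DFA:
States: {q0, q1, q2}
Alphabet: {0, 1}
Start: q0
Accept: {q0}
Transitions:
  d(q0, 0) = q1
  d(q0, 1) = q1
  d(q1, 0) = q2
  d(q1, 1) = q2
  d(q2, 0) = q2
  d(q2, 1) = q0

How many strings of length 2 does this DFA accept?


Enumerating all length-2 strings:
  "00" -> q2 [reject]
  "01" -> q2 [reject]
  "10" -> q2 [reject]
  "11" -> q2 [reject]

0 out of 4


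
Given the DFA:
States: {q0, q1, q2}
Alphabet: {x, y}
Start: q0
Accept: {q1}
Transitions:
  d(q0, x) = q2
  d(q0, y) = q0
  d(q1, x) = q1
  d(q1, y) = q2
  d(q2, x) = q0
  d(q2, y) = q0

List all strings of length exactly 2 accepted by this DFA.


All strings of length 2: 4 total
Accepted: 0

None


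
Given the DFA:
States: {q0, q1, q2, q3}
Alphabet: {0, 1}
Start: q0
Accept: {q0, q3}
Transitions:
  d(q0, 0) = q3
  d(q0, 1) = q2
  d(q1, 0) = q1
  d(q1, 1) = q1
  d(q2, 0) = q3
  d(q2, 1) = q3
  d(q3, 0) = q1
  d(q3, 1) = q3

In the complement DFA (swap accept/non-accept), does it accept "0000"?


Trace: q0 -> q3 -> q1 -> q1 -> q1
Final: q1
Original accept: {q0, q3}
Complement: q1 is not in original accept

Yes, complement accepts (original rejects)


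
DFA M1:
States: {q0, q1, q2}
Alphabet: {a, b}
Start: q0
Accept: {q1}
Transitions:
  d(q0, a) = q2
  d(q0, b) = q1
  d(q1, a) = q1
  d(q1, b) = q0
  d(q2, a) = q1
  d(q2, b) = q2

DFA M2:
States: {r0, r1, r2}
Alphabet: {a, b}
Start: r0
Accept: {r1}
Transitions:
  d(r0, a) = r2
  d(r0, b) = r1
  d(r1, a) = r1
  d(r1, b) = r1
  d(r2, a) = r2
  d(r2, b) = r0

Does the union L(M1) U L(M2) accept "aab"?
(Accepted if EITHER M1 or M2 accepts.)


M1: final=q0 accepted=False
M2: final=r0 accepted=False

No, union rejects (neither accepts)


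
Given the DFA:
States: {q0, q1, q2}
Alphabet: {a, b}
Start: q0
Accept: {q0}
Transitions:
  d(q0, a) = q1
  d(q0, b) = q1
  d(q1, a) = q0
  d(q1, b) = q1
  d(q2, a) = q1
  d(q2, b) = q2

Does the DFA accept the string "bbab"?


Trace: q0 -> q1 -> q1 -> q0 -> q1
Final state: q1
Accept states: {q0}

No, rejected (final state q1 is not an accept state)


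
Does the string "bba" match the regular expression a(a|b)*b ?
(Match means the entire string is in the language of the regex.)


|string| = 3; first = 'b'; last = 'a'

No, "bba" does not match a(a|b)*b


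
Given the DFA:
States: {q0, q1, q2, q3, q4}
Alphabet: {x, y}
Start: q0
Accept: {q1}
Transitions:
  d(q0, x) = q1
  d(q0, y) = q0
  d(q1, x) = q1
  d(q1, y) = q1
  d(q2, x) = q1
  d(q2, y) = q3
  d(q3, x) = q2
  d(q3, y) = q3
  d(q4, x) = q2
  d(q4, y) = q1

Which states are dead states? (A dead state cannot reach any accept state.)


Forward reachability from each state:
  q0 -> reaches accept state q1 (live)
  q1 -> reaches accept state q1 (live)
  q2 -> reaches accept state q1 (live)
  q3 -> reaches accept state q1 (live)
  q4 -> reaches accept state q1 (live)

None (all states can reach an accept state)


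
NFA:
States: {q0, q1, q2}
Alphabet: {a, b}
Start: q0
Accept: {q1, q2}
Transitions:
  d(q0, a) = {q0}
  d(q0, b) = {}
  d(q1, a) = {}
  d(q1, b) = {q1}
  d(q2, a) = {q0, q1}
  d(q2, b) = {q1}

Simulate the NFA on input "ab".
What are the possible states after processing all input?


Start: {q0}
  --a--> {q0}
  --b--> {}

{} (empty set, no valid transitions)


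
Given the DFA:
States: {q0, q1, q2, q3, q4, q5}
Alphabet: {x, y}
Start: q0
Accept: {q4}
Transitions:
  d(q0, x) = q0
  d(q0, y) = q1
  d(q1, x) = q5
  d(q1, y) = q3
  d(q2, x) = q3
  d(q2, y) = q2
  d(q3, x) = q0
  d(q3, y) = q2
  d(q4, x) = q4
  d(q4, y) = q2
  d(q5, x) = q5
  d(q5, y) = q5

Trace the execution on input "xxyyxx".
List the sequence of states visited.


Input: xxyyxx
d(q0, x) = q0
d(q0, x) = q0
d(q0, y) = q1
d(q1, y) = q3
d(q3, x) = q0
d(q0, x) = q0


q0 -> q0 -> q0 -> q1 -> q3 -> q0 -> q0


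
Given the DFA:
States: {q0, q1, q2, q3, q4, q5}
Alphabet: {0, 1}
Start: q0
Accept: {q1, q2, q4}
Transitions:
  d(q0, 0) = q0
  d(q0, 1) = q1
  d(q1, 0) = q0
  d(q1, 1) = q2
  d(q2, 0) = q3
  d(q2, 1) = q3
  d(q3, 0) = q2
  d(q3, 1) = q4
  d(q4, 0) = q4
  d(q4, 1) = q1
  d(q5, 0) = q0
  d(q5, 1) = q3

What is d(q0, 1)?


Looking up transition d(q0, 1)

q1


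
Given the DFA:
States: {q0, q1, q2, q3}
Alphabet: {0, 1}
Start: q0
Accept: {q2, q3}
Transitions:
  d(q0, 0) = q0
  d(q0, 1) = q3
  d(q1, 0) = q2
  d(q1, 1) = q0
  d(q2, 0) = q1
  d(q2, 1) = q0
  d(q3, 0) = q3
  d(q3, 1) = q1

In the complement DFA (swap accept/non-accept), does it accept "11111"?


Trace: q0 -> q3 -> q1 -> q0 -> q3 -> q1
Final: q1
Original accept: {q2, q3}
Complement: q1 is not in original accept

Yes, complement accepts (original rejects)


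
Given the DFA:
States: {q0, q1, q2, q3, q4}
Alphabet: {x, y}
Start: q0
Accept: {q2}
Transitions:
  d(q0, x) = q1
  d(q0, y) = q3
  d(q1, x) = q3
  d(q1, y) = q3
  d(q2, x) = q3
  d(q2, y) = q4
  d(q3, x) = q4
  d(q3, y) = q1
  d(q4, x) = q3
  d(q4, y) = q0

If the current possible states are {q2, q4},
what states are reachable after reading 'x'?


Apply transition on 'x' from each current state:
  d(q2, x) = q3
  d(q4, x) = q3

{q3}


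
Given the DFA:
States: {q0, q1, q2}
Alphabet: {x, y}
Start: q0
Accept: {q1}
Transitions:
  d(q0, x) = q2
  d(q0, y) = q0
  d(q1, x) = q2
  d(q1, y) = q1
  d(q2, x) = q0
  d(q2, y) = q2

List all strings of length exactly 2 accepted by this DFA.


All strings of length 2: 4 total
Accepted: 0

None


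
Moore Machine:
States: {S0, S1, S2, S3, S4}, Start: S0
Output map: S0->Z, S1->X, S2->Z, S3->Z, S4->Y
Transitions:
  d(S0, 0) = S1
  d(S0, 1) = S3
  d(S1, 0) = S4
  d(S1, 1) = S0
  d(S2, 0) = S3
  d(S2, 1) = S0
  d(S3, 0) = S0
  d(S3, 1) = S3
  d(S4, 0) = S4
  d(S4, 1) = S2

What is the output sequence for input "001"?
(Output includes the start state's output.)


Start: S0 (output Z)
  --0--> S1 (output X)
  --0--> S4 (output Y)
  --1--> S2 (output Z)

"ZXYZ"


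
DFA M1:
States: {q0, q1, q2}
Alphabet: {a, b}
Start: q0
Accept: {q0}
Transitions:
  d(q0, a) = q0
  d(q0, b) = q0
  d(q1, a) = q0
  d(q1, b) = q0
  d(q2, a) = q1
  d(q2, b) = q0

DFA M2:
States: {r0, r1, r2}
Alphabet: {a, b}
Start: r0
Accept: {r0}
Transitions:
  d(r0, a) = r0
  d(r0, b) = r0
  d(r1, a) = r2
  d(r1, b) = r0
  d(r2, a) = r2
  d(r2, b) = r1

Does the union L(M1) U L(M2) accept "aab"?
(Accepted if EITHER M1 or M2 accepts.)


M1: final=q0 accepted=True
M2: final=r0 accepted=True

Yes, union accepts


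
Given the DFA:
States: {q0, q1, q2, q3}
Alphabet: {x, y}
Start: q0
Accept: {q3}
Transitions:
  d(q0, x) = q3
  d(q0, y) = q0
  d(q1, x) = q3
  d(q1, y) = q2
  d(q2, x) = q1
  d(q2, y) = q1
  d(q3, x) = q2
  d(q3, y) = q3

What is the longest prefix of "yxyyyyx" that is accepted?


Run the DFA, marking each prefix where the state is accepting:
  "" -> q0 [reject]
  "y" -> q0 [reject]
  "yx" -> q3 [accept]
  "yxy" -> q3 [accept]
  "yxyy" -> q3 [accept]
  "yxyyy" -> q3 [accept]
  "yxyyyy" -> q3 [accept]
  "yxyyyyx" -> q2 [reject]

"yxyyyy"


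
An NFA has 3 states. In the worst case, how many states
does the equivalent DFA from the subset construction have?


Subset construction: one DFA state per subset of NFA states.
2^3 = 8

8


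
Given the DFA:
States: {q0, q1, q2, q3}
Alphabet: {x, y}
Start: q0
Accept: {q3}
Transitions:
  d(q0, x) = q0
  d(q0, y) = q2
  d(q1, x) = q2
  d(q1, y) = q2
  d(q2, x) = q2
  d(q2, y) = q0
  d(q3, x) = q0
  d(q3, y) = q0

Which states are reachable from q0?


BFS from q0:
  layer 0: {q0}
  layer 1: {q2}

{q0, q2}


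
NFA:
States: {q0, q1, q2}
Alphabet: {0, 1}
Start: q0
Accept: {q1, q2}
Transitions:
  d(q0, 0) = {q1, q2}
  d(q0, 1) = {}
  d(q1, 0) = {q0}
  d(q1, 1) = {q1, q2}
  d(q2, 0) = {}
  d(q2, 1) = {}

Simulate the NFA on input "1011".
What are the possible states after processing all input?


Start: {q0}
  --1--> {}
  --0--> {}
  --1--> {}
  --1--> {}

{} (empty set, no valid transitions)


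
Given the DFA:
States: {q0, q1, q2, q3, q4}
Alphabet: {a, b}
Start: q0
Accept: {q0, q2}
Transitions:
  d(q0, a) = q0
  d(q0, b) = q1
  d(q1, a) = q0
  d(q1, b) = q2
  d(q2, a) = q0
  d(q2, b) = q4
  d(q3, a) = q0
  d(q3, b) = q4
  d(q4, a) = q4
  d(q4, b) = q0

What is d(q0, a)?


Looking up transition d(q0, a)

q0


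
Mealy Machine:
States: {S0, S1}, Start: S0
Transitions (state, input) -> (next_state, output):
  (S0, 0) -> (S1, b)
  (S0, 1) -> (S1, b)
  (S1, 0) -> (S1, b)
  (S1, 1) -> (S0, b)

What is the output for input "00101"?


Step-by-step:
  (S0, 0) -> (S1, b)
  (S1, 0) -> (S1, b)
  (S1, 1) -> (S0, b)
  (S0, 0) -> (S1, b)
  (S1, 1) -> (S0, b)

"bbbbb"


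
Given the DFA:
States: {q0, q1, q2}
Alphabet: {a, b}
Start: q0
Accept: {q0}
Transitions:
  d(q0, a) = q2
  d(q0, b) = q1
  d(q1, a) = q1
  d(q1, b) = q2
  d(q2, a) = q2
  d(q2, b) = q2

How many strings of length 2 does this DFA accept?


Enumerating all length-2 strings:
  "aa" -> q2 [reject]
  "ab" -> q2 [reject]
  "ba" -> q1 [reject]
  "bb" -> q2 [reject]

0 out of 4


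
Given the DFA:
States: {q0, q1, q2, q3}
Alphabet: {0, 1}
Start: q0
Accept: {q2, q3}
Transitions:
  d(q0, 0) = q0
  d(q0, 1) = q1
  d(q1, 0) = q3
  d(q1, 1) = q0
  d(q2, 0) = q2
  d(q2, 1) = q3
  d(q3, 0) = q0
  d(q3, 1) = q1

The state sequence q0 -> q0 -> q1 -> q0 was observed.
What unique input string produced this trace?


Trace back each transition to find the symbol:
  q0 --[0]--> q0
  q0 --[1]--> q1
  q1 --[1]--> q0

"011"


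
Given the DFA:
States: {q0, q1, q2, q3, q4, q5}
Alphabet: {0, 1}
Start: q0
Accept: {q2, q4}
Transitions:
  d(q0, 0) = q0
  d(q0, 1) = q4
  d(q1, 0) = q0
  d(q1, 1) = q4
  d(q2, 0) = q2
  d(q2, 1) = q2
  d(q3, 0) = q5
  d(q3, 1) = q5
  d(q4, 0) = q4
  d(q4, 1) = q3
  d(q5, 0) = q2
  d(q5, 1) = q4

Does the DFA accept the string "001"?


Trace: q0 -> q0 -> q0 -> q4
Final state: q4
Accept states: {q2, q4}

Yes, accepted (final state q4 is an accept state)


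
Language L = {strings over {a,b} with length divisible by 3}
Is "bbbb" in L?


length = 4; 4 mod 3 = 1

No, "bbbb" is not in L


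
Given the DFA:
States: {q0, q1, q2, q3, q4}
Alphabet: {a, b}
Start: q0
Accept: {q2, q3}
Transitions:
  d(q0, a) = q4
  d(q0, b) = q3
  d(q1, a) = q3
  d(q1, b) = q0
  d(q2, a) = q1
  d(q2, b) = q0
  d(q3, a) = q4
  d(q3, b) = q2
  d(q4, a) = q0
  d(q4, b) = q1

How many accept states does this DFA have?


Accept states listed: {q2, q3}
Counting: q2(1) q3(2)

2


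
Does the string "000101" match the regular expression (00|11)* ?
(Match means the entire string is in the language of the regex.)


|string| = 6; first = '0'; last = '1'

No, "000101" does not match (00|11)*


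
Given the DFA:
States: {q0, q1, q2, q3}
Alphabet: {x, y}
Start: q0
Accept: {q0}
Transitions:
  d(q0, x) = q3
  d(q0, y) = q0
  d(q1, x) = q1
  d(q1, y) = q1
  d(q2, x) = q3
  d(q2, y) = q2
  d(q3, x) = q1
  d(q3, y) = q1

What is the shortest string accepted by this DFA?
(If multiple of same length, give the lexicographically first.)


BFS by string length (lex-first path to each state shown):
  len 0: q0<-""
Found accept state at length 0.

"" (empty string)


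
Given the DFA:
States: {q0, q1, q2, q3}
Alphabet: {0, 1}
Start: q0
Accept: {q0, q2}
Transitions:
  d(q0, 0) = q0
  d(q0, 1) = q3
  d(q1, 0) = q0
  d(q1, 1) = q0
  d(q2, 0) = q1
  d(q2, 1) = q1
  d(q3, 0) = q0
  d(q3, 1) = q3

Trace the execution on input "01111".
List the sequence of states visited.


Input: 01111
d(q0, 0) = q0
d(q0, 1) = q3
d(q3, 1) = q3
d(q3, 1) = q3
d(q3, 1) = q3


q0 -> q0 -> q3 -> q3 -> q3 -> q3


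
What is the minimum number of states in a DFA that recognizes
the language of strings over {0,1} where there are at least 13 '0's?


States: count = 0, 1, ..., 12, and a final '>= 13' state.
Total: 13 + 1 = 14. Accept = '>= 13' state.

14


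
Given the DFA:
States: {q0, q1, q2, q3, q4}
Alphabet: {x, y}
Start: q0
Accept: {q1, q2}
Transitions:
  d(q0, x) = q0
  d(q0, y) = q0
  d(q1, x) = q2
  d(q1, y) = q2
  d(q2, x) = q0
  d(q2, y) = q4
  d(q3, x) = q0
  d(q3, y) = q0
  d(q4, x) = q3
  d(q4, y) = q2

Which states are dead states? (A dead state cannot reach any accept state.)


Forward reachability from each state:
  q0 -> reaches {q0}, no accept state (dead)
  q1 -> reaches accept state q1 (live)
  q2 -> reaches accept state q2 (live)
  q3 -> reaches {q0, q3}, no accept state (dead)
  q4 -> reaches accept state q2 (live)

{q0, q3}


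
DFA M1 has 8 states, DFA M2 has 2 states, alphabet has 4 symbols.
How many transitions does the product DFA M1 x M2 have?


Product DFA has 8 * 2 = 16 states.
Each has 4 transitions: 16 * 4 = 64

64


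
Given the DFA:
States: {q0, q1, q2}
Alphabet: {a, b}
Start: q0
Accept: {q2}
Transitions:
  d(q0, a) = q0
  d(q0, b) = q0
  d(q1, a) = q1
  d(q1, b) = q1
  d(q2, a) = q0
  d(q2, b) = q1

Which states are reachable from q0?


BFS from q0:
  layer 0: {q0}

{q0}


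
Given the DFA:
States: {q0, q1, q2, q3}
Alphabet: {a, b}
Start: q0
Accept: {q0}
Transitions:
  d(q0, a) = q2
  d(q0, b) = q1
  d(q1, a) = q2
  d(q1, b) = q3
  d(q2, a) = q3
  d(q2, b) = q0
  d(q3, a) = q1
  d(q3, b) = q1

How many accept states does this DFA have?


Accept states listed: {q0}
Counting: q0(1)

1


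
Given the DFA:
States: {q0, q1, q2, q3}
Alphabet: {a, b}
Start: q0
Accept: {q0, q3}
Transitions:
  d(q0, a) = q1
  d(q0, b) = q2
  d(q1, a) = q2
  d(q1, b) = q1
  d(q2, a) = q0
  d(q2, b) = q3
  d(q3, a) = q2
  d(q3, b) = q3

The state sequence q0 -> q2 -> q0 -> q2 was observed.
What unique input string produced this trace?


Trace back each transition to find the symbol:
  q0 --[b]--> q2
  q2 --[a]--> q0
  q0 --[b]--> q2

"bab"


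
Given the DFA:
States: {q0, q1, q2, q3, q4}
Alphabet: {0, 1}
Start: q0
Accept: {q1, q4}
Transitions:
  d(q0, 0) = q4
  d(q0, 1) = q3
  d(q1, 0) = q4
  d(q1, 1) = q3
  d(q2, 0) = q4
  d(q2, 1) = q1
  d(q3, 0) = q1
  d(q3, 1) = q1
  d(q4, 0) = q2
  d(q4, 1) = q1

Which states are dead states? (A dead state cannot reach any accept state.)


Forward reachability from each state:
  q0 -> reaches accept state q1 (live)
  q1 -> reaches accept state q1 (live)
  q2 -> reaches accept state q1 (live)
  q3 -> reaches accept state q1 (live)
  q4 -> reaches accept state q1 (live)

None (all states can reach an accept state)


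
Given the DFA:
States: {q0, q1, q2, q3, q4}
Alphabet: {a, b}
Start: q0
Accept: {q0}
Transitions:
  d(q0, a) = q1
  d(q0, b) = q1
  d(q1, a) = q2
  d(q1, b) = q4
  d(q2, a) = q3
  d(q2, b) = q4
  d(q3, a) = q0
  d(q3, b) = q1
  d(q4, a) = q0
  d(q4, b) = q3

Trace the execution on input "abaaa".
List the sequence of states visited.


Input: abaaa
d(q0, a) = q1
d(q1, b) = q4
d(q4, a) = q0
d(q0, a) = q1
d(q1, a) = q2


q0 -> q1 -> q4 -> q0 -> q1 -> q2


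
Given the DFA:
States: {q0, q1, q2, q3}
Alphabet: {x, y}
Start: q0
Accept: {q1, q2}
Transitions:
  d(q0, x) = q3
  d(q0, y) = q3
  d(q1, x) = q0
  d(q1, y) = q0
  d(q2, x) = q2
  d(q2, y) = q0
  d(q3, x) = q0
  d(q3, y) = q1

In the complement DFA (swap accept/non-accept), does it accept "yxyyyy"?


Trace: q0 -> q3 -> q0 -> q3 -> q1 -> q0 -> q3
Final: q3
Original accept: {q1, q2}
Complement: q3 is not in original accept

Yes, complement accepts (original rejects)


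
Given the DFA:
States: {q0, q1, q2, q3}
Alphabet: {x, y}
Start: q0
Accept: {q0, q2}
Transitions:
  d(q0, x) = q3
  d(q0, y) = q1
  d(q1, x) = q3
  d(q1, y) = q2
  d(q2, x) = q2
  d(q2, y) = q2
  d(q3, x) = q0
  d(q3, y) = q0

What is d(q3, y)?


Looking up transition d(q3, y)

q0


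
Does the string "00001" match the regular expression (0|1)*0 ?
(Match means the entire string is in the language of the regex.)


|string| = 5; first = '0'; last = '1'

No, "00001" does not match (0|1)*0


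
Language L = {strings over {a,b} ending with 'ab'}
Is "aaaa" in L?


last two symbols = 'aa'

No, "aaaa" is not in L


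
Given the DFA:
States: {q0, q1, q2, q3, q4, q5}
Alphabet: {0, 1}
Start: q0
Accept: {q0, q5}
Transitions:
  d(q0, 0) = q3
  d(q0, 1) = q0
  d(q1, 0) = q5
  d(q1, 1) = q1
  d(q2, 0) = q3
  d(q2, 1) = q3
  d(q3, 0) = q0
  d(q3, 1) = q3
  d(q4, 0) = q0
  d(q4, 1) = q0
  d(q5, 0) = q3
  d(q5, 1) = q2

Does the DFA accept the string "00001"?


Trace: q0 -> q3 -> q0 -> q3 -> q0 -> q0
Final state: q0
Accept states: {q0, q5}

Yes, accepted (final state q0 is an accept state)


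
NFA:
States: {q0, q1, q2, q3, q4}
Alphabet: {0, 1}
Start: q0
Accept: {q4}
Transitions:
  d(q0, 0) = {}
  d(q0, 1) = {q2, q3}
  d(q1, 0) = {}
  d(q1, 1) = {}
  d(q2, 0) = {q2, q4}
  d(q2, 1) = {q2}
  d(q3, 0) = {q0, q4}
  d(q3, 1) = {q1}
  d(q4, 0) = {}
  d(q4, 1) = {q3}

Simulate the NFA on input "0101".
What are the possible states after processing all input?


Start: {q0}
  --0--> {}
  --1--> {}
  --0--> {}
  --1--> {}

{} (empty set, no valid transitions)


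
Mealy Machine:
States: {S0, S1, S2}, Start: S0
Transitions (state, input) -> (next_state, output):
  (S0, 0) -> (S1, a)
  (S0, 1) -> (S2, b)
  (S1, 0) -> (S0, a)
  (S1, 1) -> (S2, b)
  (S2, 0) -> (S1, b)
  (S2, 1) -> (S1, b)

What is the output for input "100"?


Step-by-step:
  (S0, 1) -> (S2, b)
  (S2, 0) -> (S1, b)
  (S1, 0) -> (S0, a)

"bba"


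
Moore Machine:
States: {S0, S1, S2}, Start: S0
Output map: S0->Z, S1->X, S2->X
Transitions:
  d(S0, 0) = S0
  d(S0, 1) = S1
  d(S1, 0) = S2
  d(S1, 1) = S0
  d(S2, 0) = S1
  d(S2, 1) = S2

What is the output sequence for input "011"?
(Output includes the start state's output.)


Start: S0 (output Z)
  --0--> S0 (output Z)
  --1--> S1 (output X)
  --1--> S0 (output Z)

"ZZXZ"


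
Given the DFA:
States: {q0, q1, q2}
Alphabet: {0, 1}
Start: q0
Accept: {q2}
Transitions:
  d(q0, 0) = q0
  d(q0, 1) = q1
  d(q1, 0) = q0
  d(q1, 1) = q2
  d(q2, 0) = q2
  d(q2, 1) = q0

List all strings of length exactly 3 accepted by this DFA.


All strings of length 3: 8 total
Accepted: 2

"011", "110"


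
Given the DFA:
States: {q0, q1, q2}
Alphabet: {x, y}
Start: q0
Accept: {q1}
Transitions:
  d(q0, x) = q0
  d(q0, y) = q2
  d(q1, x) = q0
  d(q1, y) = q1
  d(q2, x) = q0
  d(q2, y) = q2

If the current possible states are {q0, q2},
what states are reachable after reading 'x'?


Apply transition on 'x' from each current state:
  d(q0, x) = q0
  d(q2, x) = q0

{q0}


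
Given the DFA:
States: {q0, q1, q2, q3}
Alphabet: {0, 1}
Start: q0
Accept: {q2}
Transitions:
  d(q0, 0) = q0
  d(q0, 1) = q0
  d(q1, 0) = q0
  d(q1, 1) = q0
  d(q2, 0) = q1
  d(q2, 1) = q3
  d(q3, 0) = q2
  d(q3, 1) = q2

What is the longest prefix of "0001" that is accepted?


Run the DFA, marking each prefix where the state is accepting:
  "" -> q0 [reject]
  "0" -> q0 [reject]
  "00" -> q0 [reject]
  "000" -> q0 [reject]
  "0001" -> q0 [reject]

No prefix is accepted


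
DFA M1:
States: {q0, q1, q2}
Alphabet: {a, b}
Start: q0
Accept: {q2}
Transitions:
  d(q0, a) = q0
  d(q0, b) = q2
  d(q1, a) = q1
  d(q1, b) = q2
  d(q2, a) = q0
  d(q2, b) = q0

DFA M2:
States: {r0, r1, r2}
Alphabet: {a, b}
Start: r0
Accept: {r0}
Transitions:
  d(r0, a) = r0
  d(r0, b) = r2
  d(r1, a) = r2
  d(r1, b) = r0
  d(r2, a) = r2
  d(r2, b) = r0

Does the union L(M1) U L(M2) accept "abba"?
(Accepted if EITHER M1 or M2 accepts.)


M1: final=q0 accepted=False
M2: final=r0 accepted=True

Yes, union accepts


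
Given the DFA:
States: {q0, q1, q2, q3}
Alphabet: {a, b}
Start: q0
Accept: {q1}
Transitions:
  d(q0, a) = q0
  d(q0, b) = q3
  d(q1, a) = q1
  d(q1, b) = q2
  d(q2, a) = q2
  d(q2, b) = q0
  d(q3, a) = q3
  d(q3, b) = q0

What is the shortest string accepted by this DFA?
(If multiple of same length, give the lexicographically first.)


BFS by string length (lex-first path to each state shown):
  len 0: q0<-""
  len 1: q0<-"a", q3<-"b"
  len 2: q0<-"aa", q3<-"ab"
  len 3: q0<-"aaa", q3<-"aab"
  len 4: q0<-"aaaa", q3<-"aaab"
  len 5: q0<-"aaaaa", q3<-"aaaab"
  len 6: q0<-"aaaaaa", q3<-"aaaaab"
  len 7: q0<-"aaaaaaa", q3<-"aaaaaab"
  len 8: q0<-"aaaaaaaa", q3<-"aaaaaaab"

No string accepted (empty language)
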